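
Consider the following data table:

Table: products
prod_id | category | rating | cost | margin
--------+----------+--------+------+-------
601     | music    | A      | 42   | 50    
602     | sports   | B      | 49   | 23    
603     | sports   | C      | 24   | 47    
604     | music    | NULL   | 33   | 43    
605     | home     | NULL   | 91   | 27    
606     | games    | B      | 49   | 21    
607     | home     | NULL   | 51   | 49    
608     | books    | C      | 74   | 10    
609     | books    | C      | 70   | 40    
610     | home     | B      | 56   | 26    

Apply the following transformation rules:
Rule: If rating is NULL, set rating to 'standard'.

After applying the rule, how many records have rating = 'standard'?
3

Step 1: Count records where rating IS NULL
Step 2: Found 3 records with NULL rating
Step 3: These records will have rating set to 'standard'
Step 4: Records already having rating = 'standard': 0
Step 5: Answer: 3 + 0 = 3 records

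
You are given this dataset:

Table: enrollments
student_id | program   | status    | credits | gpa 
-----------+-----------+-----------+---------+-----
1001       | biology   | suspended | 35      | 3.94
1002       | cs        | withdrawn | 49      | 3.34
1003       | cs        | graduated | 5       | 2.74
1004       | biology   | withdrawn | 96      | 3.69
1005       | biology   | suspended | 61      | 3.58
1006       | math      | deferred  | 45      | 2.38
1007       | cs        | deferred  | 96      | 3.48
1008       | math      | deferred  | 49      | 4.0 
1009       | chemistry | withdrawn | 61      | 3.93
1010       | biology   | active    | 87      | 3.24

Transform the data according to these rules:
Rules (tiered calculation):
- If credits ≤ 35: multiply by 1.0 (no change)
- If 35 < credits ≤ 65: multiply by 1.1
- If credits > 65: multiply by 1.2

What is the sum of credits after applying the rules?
666.3

Step 1: Tier 1 (credits ≤ 35): 2 records, sum = 40 × 1.0 = 40.0
Step 2: Tier 2 (35 < credits ≤ 65): 5 records, sum = 265 × 1.1 = 291.5
Step 3: Tier 3 (credits > 65): 3 records, sum = 279 × 1.2 = 334.8
Step 4: Final sum = 40.0 + 291.5 + 334.8 = 666.3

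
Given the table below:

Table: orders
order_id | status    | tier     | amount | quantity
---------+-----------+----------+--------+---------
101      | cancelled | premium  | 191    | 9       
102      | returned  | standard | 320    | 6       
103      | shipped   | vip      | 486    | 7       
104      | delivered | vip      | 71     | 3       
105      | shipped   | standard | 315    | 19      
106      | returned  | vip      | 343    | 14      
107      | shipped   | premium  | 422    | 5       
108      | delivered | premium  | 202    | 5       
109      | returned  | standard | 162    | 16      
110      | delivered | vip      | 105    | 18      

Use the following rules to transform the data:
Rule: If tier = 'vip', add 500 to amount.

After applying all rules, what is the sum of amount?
4617

Step 1: Count records where tier = 'vip': 4
Step 2: Total bonus added: 4 × 500 = 2000
Step 3: Original sum of amount: 2617
Step 4: Final sum = 2617 + 2000 = 4617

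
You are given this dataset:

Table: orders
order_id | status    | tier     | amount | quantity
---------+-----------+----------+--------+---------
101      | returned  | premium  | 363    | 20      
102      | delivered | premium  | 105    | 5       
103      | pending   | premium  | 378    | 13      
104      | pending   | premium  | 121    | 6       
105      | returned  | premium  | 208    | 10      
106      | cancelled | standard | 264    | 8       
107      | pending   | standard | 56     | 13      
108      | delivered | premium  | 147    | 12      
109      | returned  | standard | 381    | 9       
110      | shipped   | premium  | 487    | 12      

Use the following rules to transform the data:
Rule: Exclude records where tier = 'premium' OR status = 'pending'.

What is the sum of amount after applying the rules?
645

Step 1: Find records where tier = 'premium' OR status = 'pending'
Step 2: 8 records match, summing to 1865
Step 3: Original sum: 2510
Step 4: Remaining sum = 2510 - 1865 = 645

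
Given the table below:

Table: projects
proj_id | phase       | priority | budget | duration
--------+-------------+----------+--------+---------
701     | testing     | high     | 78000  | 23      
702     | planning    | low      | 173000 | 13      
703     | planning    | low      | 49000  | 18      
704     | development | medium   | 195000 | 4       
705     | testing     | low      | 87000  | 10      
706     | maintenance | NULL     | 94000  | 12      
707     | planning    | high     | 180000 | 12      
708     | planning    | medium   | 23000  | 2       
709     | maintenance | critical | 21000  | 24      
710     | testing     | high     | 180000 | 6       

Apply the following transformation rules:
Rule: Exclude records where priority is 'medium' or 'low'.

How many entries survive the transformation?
5

Step 1: Count records to exclude
  - 2 (medium) + 3 (low) = 5 records
Step 2: Total records: 10
Step 3: Remaining = 10 - 5 = 5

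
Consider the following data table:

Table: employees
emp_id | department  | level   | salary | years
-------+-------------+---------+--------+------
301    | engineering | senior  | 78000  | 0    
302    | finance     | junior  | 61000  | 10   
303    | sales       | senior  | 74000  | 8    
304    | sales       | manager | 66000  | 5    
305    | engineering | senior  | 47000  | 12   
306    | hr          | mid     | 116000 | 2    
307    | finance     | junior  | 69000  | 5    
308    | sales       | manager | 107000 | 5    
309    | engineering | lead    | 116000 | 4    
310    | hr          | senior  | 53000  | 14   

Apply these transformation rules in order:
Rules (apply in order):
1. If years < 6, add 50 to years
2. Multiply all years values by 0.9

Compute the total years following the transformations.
328.5

Step 1: Apply Rule 1 - Add 50 to records with years < 6
  - 6 records affected: 21 + (6 × 50) = 321
  - Unaffected records: 44
  - Sum after Rule 1: 365
Step 2: Apply Rule 2 - Multiply all by 0.9
  - 365 × 0.9 = 328.5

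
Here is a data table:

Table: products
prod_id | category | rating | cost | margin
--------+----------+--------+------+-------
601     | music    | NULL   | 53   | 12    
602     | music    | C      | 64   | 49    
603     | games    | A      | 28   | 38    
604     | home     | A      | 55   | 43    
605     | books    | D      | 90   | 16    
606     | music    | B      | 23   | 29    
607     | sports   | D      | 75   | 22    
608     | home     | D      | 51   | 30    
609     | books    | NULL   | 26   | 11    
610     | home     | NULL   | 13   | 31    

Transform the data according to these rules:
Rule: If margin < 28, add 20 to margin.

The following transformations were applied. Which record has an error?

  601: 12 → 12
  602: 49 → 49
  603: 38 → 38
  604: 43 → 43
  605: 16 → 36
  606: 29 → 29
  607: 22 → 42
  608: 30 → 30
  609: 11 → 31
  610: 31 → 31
Record 601 has an error. The correct transformed value should be 32, not 12.

Step 1: Check each record against the rule
Step 2: Record 601 has margin = 12
Step 3: Since 12 < 28, the bonus should have been applied
Step 4: Correct value = 32, but claimed value = 12
Conclusion: Record 601 has the error.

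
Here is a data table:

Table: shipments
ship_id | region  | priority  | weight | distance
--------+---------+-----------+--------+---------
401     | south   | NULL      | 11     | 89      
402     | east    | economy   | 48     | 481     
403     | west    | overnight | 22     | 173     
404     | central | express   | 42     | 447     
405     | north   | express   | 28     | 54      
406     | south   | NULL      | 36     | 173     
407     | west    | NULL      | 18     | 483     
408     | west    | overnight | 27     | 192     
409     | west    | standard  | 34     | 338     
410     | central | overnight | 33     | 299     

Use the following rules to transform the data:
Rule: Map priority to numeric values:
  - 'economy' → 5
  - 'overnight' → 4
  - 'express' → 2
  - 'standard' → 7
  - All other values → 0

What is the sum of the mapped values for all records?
28

Step 1: Apply mapping to each record
Step 2: Count by status:
  'economy': 1 records × 5 = 5
  'overnight': 3 records × 4 = 12
  'express': 2 records × 2 = 4
  'standard': 1 records × 7 = 7
Step 3: Sum all mapped values = 28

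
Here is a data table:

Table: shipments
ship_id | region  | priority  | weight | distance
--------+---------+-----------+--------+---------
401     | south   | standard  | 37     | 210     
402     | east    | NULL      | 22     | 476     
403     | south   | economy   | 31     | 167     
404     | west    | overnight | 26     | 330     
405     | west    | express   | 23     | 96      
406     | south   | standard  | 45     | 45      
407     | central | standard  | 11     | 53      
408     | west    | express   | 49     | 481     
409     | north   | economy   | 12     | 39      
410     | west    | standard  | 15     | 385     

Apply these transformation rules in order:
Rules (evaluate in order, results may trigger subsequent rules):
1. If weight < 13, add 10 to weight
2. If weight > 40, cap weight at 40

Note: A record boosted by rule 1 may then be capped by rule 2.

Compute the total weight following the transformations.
277

Step 1: Apply rule 1 to records with weight < 13
  - 2 records get bonus of 10
  - Of these, 0 records then exceed 40 and get capped
Step 2: Apply rule 2 to records with weight > 40
  - 2 records (original) are capped
Step 3: Calculate final sum = 277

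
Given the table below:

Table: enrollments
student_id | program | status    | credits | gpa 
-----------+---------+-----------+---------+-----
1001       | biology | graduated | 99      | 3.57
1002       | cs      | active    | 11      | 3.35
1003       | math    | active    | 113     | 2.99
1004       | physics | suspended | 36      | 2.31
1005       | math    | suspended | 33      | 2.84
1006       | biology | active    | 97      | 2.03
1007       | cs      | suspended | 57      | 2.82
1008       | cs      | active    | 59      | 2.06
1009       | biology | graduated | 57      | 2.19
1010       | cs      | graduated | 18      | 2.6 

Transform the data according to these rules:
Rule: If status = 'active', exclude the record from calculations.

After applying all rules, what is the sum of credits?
300

Step 1: Identify records where status = 'active'
Step 2: The excluded records sum to 280
Step 3: Original total credits = 580
Step 4: Remaining total = 580 - 280 = 300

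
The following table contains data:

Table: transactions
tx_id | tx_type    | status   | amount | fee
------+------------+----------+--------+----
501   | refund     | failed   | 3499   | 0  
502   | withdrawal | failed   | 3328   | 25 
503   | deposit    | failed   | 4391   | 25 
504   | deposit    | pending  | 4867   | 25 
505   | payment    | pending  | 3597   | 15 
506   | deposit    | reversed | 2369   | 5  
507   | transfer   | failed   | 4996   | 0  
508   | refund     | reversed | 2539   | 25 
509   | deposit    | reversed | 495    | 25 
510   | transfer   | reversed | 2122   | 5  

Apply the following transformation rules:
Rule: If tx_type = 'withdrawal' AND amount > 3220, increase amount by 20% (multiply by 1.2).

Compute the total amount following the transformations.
32868.6

Step 1: Find records where tx_type = 'withdrawal' AND amount > 3220
Step 2: 1 records match, summing to 3328
Step 3: After multiplier: 3328 × 1.2 = 3993.6
Step 4: Unaffected records sum: 28875
Step 5: Final sum = 3993.6 + 28875 = 32868.6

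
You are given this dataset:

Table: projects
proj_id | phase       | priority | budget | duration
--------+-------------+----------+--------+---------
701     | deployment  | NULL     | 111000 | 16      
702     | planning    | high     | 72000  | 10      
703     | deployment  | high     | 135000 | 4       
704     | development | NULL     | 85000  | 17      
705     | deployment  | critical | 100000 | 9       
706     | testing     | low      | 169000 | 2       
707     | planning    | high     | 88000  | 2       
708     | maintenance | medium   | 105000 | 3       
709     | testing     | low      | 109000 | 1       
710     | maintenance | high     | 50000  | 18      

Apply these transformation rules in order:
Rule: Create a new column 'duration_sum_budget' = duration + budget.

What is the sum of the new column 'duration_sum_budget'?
1024082

Step 1: For each record, compute duration + budget
Example calculations:
  16 + 111000 = 111016
  10 + 72000 = 72010
  4 + 135000 = 135004
  ...
Step 2: Sum all derived values
Step 3: Total = 1024082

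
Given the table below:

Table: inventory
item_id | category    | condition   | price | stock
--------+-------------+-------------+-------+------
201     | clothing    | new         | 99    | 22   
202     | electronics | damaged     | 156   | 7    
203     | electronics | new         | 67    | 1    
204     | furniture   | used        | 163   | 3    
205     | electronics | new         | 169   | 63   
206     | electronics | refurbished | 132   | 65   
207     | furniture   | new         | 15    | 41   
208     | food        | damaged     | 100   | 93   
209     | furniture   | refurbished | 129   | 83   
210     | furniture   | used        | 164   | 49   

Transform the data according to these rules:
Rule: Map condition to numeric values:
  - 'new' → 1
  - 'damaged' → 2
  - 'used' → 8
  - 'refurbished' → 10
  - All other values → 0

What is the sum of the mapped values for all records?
44

Step 1: Apply mapping to each record
Step 2: Count by status:
  'new': 4 records × 1 = 4
  'damaged': 2 records × 2 = 4
  'used': 2 records × 8 = 16
  'refurbished': 2 records × 10 = 20
Step 3: Sum all mapped values = 44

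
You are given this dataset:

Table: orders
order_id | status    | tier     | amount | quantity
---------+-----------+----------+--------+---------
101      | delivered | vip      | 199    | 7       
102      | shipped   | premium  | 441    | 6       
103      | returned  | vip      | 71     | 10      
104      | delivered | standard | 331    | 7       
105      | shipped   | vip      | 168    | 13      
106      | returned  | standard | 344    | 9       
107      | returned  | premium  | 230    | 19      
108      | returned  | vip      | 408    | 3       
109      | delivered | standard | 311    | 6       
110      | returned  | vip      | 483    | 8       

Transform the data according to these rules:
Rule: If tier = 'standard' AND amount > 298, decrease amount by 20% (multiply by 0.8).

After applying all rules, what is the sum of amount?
2788.8

Step 1: Find records where tier = 'standard' AND amount > 298
Step 2: 3 records match, summing to 986
Step 3: After multiplier: 986 × 0.8 = 788.8
Step 4: Unaffected records sum: 2000
Step 5: Final sum = 788.8 + 2000 = 2788.8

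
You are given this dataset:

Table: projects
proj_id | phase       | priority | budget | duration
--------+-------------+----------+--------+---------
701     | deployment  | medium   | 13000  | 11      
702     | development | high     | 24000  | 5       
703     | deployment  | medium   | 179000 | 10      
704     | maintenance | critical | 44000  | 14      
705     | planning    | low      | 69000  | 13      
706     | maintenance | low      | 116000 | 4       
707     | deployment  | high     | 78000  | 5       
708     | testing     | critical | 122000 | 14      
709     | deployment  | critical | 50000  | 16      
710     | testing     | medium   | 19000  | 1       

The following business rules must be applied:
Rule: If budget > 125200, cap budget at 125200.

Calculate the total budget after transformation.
660200

Step 1: 1 records have budget > 125200
Step 2: These records originally summed to 179000
Step 3: After capping: 1 × 125200 = 125200
Step 4: Unaffected records sum: 535000
Step 5: Final sum = 125200 + 535000 = 660200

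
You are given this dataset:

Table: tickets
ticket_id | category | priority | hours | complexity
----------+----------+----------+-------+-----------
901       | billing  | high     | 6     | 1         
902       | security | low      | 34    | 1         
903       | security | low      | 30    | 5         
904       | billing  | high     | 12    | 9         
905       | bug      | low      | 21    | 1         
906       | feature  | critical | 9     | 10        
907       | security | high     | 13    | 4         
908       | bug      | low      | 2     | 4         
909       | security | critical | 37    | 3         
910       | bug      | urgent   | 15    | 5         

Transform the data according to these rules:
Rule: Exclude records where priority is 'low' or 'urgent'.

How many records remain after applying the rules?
5

Step 1: Count records to exclude
  - 4 (low) + 1 (urgent) = 5 records
Step 2: Total records: 10
Step 3: Remaining = 10 - 5 = 5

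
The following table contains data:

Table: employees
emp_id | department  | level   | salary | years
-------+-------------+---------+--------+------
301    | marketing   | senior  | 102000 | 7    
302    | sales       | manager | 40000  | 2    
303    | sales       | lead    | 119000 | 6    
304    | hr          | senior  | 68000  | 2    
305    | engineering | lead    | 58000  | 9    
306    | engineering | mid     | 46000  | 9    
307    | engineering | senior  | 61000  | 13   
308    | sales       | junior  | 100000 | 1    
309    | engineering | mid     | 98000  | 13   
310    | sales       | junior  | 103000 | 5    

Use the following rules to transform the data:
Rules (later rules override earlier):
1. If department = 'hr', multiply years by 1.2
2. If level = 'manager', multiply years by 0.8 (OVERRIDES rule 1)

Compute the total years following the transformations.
67.0

Step 1: Rule 2 takes priority for records with level = 'manager'
  - 1 records: 2 × 0.8 = 1.6
Step 2: Rule 1 applies to remaining records with department = 'hr'
  - 1 records: 2 × 1.2 = 2.4
Step 3: Other records unchanged: 63
Step 4: Final sum = 1.6 + 2.4 + 63 = 67.0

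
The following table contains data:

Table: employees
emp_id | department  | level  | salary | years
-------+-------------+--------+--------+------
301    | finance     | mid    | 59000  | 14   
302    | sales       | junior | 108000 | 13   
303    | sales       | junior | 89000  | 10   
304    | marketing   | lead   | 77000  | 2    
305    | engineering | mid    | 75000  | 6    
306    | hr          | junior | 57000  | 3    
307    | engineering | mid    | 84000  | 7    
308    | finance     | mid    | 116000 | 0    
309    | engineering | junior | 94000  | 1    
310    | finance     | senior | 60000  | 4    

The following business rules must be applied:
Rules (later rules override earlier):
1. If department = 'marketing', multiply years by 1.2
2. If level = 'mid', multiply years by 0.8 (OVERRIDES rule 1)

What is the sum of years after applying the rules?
55.0

Step 1: Rule 2 takes priority for records with level = 'mid'
  - 4 records: 27 × 0.8 = 21.6
Step 2: Rule 1 applies to remaining records with department = 'marketing'
  - 1 records: 2 × 1.2 = 2.4
Step 3: Other records unchanged: 31
Step 4: Final sum = 21.6 + 2.4 + 31 = 55.0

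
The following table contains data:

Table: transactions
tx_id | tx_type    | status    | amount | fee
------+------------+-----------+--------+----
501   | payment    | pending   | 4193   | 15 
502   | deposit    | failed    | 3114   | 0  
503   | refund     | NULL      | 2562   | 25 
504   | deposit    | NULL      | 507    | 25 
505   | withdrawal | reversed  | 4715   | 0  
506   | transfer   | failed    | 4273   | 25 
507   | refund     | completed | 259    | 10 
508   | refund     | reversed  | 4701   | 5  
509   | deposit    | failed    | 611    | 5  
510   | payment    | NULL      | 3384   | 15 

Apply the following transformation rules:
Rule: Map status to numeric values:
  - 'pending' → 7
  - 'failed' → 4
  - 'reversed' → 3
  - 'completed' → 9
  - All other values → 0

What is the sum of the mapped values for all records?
34

Step 1: Apply mapping to each record
Step 2: Count by status:
  'pending': 1 records × 7 = 7
  'failed': 3 records × 4 = 12
  'reversed': 2 records × 3 = 6
  'completed': 1 records × 9 = 9
Step 3: Sum all mapped values = 34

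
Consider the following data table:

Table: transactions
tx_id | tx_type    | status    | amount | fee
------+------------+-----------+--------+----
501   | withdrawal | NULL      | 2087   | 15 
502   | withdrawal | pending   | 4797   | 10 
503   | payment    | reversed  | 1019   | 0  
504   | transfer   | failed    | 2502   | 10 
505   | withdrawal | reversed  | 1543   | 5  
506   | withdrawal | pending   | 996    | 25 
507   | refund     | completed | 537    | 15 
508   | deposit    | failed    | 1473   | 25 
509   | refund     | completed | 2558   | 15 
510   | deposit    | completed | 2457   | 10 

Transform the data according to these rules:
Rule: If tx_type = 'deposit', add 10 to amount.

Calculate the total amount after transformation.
19989

Step 1: Count records where tx_type = 'deposit': 2
Step 2: Total bonus added: 2 × 10 = 20
Step 3: Original sum of amount: 19969
Step 4: Final sum = 19969 + 20 = 19989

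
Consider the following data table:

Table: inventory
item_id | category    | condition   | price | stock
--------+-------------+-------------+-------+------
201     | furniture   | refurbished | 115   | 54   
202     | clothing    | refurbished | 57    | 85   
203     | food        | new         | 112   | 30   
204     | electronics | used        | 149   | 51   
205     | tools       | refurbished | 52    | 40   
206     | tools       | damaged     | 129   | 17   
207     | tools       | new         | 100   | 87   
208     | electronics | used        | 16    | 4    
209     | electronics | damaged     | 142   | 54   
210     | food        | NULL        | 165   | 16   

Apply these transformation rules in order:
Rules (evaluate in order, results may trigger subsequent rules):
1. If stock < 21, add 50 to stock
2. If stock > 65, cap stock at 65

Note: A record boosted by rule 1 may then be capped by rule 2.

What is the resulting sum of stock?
543

Step 1: Apply rule 1 to records with stock < 21
  - 3 records get bonus of 50
  - Of these, 2 records then exceed 65 and get capped
Step 2: Apply rule 2 to records with stock > 65
  - 2 records (original) are capped
Step 3: Calculate final sum = 543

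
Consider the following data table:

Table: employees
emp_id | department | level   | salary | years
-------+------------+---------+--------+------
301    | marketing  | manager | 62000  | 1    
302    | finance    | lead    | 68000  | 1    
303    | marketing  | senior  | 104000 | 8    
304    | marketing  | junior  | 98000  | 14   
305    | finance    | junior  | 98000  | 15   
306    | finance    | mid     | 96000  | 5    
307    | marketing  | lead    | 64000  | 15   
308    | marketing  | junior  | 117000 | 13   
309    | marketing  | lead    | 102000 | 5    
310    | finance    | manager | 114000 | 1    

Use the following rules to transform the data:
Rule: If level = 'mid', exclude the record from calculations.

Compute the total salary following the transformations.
827000

Step 1: Identify records where level = 'mid'
Step 2: The excluded records sum to 96000
Step 3: Original total salary = 923000
Step 4: Remaining total = 923000 - 96000 = 827000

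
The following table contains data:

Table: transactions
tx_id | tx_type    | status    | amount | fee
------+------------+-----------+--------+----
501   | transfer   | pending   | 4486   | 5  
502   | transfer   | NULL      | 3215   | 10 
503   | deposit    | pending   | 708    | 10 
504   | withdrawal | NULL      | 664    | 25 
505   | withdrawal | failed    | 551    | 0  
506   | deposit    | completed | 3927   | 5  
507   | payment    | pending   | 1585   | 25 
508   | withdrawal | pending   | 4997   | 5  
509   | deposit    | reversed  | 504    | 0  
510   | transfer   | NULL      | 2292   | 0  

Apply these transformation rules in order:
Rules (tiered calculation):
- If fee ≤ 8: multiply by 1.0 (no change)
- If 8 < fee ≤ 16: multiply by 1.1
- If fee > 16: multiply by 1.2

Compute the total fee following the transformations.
97.0

Step 1: Tier 1 (fee ≤ 8): 6 records, sum = 15 × 1.0 = 15.0
Step 2: Tier 2 (8 < fee ≤ 16): 2 records, sum = 20 × 1.1 = 22.0
Step 3: Tier 3 (fee > 16): 2 records, sum = 50 × 1.2 = 60.0
Step 4: Final sum = 15.0 + 22.0 + 60.0 = 97.0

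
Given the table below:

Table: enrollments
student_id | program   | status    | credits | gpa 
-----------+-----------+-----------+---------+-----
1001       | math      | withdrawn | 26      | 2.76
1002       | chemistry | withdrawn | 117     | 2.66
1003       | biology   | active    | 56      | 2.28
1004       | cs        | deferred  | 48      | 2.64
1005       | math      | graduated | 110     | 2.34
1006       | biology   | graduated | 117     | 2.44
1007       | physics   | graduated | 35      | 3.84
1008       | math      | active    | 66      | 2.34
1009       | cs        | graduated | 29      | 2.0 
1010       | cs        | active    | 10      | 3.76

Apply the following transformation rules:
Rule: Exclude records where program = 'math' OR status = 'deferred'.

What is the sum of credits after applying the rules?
364

Step 1: Find records where program = 'math' OR status = 'deferred'
Step 2: 4 records match, summing to 250
Step 3: Original sum: 614
Step 4: Remaining sum = 614 - 250 = 364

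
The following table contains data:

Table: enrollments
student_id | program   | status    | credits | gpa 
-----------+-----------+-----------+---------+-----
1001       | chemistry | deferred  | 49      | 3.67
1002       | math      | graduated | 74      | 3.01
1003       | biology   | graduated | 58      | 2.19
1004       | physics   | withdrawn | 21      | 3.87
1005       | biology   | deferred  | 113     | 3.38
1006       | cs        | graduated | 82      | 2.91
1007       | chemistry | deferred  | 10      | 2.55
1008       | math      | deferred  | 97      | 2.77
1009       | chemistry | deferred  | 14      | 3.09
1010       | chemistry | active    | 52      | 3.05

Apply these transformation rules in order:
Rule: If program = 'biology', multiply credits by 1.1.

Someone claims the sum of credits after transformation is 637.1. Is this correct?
No, the correct result is 587.1.

Step 1: Calculate the correct sum after transformation
Step 2: Apply multiplier 1.1 to records where program = 'biology'
Step 3: Correct result = 587.1
Step 4: Claimed result = 637.1
Step 5: 587.1 ≠ 637.1
Conclusion: The claimed result is incorrect. The correct answer is 587.1.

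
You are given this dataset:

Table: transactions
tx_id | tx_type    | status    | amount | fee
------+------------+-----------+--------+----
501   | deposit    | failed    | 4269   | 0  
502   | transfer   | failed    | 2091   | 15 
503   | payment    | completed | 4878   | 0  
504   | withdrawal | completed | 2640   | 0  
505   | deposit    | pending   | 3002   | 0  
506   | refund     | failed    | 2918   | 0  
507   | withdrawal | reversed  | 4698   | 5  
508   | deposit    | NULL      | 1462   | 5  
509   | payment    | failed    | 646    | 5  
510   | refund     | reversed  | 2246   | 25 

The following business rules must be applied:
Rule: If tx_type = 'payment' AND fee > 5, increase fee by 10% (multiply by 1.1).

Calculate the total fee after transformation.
55

Step 1: Find records where tx_type = 'payment' AND fee > 5
Step 2: 0 records match, summing to 0
Step 3: After multiplier: 0 × 1.1 = 0.0
Step 4: Unaffected records sum: 55
Step 5: Final sum = 0.0 + 55 = 55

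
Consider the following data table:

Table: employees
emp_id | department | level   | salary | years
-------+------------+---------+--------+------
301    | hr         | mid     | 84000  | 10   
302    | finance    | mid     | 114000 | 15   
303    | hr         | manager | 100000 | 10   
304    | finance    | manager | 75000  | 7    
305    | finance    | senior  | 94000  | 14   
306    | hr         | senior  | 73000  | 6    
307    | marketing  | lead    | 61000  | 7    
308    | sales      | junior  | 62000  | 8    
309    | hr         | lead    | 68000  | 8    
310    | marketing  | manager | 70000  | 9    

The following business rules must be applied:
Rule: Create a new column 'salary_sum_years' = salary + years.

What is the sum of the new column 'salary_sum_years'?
801094

Step 1: For each record, compute salary + years
Example calculations:
  84000 + 10 = 84010
  114000 + 15 = 114015
  100000 + 10 = 100010
  ...
Step 2: Sum all derived values
Step 3: Total = 801094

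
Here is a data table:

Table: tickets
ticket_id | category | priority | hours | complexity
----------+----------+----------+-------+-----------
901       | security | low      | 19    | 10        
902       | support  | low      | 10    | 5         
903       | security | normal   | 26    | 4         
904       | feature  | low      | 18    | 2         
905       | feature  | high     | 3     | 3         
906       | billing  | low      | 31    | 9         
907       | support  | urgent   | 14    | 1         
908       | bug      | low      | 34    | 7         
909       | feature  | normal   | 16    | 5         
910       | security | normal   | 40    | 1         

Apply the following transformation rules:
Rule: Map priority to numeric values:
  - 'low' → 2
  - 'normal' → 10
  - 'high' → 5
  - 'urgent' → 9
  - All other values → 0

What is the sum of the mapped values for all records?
54

Step 1: Apply mapping to each record
Step 2: Count by status:
  'low': 5 records × 2 = 10
  'normal': 3 records × 10 = 30
  'high': 1 records × 5 = 5
  'urgent': 1 records × 9 = 9
Step 3: Sum all mapped values = 54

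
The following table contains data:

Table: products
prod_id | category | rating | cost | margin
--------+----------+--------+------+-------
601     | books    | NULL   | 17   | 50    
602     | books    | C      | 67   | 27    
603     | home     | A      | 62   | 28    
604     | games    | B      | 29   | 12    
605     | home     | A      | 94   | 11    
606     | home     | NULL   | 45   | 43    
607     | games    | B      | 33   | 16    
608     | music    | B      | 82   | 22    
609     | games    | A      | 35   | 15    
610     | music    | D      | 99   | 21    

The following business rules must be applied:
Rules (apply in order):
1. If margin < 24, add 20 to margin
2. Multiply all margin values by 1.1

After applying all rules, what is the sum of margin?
401.5

Step 1: Apply Rule 1 - Add 20 to records with margin < 24
  - 6 records affected: 97 + (6 × 20) = 217
  - Unaffected records: 148
  - Sum after Rule 1: 365
Step 2: Apply Rule 2 - Multiply all by 1.1
  - 365 × 1.1 = 401.5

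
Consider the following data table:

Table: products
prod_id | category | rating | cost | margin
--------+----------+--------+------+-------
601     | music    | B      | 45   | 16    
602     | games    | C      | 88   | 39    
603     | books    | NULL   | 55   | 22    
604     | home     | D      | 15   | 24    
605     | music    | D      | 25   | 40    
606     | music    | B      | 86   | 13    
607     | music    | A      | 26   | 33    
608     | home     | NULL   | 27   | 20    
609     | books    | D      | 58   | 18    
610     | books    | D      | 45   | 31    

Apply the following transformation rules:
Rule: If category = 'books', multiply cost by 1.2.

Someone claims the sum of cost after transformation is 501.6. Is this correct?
Yes, the result is correct.

Step 1: Calculate the correct sum after transformation
Step 2: Apply multiplier 1.2 to records where category = 'books'
Step 3: Correct result = 501.6
Step 4: Claimed result = 501.6
Step 5: 501.6 = 501.6 ✓
Conclusion: The claimed result is correct.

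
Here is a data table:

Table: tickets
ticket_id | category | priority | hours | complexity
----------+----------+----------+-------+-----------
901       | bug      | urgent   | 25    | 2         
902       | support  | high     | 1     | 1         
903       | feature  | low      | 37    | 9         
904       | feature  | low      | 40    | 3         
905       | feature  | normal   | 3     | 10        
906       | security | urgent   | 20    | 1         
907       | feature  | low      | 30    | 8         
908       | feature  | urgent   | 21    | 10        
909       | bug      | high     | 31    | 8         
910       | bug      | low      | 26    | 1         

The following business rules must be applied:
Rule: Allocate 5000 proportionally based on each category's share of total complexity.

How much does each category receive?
bug: 1037.74, feature: 3773.58, security: 94.34, support: 94.34

Step 1: Calculate total complexity = 53
Step 2: Calculate each category's proportion:
  bug: 11/53 = 20.75% → 1037.74
  feature: 40/53 = 75.47% → 3773.58
  security: 1/53 = 1.89% → 94.34
  support: 1/53 = 1.89% → 94.34
Step 3: Verify: sum of allocations ≈ 5000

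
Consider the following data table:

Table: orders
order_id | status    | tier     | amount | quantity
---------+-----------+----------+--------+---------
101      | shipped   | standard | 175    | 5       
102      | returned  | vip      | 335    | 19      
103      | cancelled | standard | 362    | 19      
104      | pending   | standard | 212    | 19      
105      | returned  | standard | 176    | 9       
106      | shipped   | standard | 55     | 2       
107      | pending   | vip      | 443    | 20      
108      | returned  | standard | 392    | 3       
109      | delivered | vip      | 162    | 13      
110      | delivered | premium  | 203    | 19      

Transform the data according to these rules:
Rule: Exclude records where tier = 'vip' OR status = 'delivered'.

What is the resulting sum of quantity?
57

Step 1: Find records where tier = 'vip' OR status = 'delivered'
Step 2: 4 records match, summing to 71
Step 3: Original sum: 128
Step 4: Remaining sum = 128 - 71 = 57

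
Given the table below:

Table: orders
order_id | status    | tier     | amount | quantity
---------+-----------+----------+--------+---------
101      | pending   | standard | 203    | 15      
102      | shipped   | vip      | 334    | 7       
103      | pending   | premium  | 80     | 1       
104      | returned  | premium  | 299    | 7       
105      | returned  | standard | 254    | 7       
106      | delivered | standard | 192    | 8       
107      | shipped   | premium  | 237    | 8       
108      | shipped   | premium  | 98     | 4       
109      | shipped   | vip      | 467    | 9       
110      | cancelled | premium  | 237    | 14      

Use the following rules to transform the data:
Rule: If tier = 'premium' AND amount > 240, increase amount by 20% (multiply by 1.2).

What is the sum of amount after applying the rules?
2460.8

Step 1: Find records where tier = 'premium' AND amount > 240
Step 2: 1 records match, summing to 299
Step 3: After multiplier: 299 × 1.2 = 358.8
Step 4: Unaffected records sum: 2102
Step 5: Final sum = 358.8 + 2102 = 2460.8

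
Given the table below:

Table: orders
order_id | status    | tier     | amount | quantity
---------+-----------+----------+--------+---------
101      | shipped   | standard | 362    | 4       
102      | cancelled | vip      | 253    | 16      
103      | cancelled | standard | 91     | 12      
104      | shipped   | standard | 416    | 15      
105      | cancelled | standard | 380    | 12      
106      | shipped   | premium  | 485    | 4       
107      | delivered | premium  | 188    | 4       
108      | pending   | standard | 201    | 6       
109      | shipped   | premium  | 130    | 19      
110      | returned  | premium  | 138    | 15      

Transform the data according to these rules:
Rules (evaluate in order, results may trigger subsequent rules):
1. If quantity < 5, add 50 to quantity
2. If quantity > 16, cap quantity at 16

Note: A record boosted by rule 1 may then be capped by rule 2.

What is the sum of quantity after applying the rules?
140

Step 1: Apply rule 1 to records with quantity < 5
  - 3 records get bonus of 50
  - Of these, 3 records then exceed 16 and get capped
Step 2: Apply rule 2 to records with quantity > 16
  - 1 records (original) are capped
Step 3: Calculate final sum = 140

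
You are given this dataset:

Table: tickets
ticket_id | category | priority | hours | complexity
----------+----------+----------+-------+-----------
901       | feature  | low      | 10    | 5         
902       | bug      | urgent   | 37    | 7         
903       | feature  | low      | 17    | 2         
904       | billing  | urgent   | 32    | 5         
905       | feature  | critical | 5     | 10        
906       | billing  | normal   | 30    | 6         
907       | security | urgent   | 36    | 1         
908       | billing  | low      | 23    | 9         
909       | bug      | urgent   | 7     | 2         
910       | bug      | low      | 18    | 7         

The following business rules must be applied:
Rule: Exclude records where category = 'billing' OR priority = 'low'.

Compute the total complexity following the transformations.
20

Step 1: Find records where category = 'billing' OR priority = 'low'
Step 2: 6 records match, summing to 34
Step 3: Original sum: 54
Step 4: Remaining sum = 54 - 34 = 20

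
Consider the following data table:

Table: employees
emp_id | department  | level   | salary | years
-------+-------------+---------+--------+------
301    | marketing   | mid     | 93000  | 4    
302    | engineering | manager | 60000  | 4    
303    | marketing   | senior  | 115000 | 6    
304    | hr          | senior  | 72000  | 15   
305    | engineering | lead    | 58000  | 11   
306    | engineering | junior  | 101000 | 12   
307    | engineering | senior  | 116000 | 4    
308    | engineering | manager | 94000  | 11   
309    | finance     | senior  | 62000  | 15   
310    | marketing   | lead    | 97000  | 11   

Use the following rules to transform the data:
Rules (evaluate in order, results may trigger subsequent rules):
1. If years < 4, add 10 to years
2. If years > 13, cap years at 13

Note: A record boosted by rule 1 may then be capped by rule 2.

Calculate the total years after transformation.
89

Step 1: Apply rule 1 to records with years < 4
  - 0 records get bonus of 10
  - Of these, 0 records then exceed 13 and get capped
Step 2: Apply rule 2 to records with years > 13
  - 2 records (original) are capped
Step 3: Calculate final sum = 89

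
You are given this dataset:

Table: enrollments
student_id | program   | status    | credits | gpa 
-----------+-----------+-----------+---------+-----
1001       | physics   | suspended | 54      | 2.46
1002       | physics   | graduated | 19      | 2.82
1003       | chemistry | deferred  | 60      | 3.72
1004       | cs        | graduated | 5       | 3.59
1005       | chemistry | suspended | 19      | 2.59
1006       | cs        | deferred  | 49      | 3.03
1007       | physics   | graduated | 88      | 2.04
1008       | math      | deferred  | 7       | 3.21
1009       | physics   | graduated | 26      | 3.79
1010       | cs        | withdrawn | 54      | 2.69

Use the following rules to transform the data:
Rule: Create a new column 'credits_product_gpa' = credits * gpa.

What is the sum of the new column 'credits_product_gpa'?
1071.04

Step 1: For each record, compute credits * gpa
Example calculations:
  54 * 2.46 = 132.84
  19 * 2.82 = 53.58
  60 * 3.72 = 223.2
  ...
Step 2: Sum all derived values
Step 3: Total = 1071.04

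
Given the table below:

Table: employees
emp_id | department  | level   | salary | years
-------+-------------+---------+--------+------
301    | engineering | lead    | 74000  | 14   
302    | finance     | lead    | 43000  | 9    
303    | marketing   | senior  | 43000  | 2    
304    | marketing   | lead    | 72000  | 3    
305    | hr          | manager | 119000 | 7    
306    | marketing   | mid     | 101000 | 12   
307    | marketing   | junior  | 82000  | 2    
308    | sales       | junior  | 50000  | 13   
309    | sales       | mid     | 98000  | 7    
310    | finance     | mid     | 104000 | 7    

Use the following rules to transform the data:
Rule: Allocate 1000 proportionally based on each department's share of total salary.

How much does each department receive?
engineering: 94.15, finance: 187.02, hr: 151.4, marketing: 379.13, sales: 188.3

Step 1: Calculate total salary = 786000
Step 2: Calculate each department's proportion:
  engineering: 74000/786000 = 9.41% → 94.15
  finance: 147000/786000 = 18.70% → 187.02
  hr: 119000/786000 = 15.14% → 151.4
  marketing: 298000/786000 = 37.91% → 379.13
  sales: 148000/786000 = 18.83% → 188.3
Step 3: Verify: sum of allocations ≈ 1000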